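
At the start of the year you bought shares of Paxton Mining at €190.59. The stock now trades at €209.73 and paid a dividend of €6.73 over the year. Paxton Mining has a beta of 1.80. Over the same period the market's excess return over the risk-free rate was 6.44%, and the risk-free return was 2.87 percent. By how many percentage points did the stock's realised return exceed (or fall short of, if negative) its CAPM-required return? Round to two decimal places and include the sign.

-0.89%

Realised HPR = (P1 + D1 − P0) / P0 = (209.73 + 6.73 − 190.59) / 190.59 = 25.87 / 190.59 = 13.5736%
CAPM required = R_f + β·MRP = 2.87% + 1.80 × 6.44% = 14.4620%
α = realised − required = 13.5736% − 14.4620% = -0.89%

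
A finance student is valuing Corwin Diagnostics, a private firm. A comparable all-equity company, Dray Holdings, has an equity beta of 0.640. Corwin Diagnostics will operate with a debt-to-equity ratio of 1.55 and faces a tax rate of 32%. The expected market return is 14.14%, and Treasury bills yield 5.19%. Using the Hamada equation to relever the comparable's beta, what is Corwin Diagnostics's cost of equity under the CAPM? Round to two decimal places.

16.96%

β_L = β_U × [1 + (1 − t)(D/E)] = 0.640 × [1 + (1 − 0.32) × 1.55]
    = 0.640 × [1 + 0.68 × 1.55] = 0.640 × 2.0540 = 1.3146
MRP = 14.14% − 5.19% = 8.95%
E(R) = R_f + β_L × MRP = 5.19% + 1.3146 × 8.95% = 16.96%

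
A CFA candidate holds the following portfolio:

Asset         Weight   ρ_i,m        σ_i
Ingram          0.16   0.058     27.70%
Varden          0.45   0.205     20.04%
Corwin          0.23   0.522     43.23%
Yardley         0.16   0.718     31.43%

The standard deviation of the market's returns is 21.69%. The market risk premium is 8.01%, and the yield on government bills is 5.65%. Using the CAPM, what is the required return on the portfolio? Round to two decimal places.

β_Ingram = 0.058 × 27.70% / 21.69% = 0.0741
β_Varden = 0.205 × 20.04% / 21.69% = 0.1894
β_Corwin = 0.522 × 43.23% / 21.69% = 1.0404
β_Yardley = 0.718 × 31.43% / 21.69% = 1.0404
β_P = Σ w_i β_i = 0.16×0.0741 + 0.45×0.1894 + 0.23×1.0404 + 0.16×1.0404 = 0.5028
E(R_P) = R_f + β_P × MRP = 5.65% + 0.5028 × 8.01% = 9.68%

9.68%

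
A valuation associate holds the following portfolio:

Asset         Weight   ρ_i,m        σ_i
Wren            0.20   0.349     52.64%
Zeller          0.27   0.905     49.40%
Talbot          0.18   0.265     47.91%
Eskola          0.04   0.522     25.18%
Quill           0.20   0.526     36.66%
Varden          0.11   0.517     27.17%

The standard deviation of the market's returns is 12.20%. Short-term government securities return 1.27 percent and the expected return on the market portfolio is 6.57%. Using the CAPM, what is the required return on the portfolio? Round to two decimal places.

11.68%

β_Wren = 0.349 × 52.64% / 12.20% = 1.5058
β_Zeller = 0.905 × 49.40% / 12.20% = 3.6645
β_Talbot = 0.265 × 47.91% / 12.20% = 1.0407
β_Eskola = 0.522 × 25.18% / 12.20% = 1.0774
β_Quill = 0.526 × 36.66% / 12.20% = 1.5806
β_Varden = 0.517 × 27.17% / 12.20% = 1.1514
β_P = Σ w_i β_i = 0.20×1.5058 + 0.27×3.6645 + 0.18×1.0407 + 0.04×1.0774 + 0.20×1.5806 + 0.11×1.1514 = 1.9638
MRP = 6.57% − 1.27% = 5.30%
E(R_P) = R_f + β_P × MRP = 1.27% + 1.9638 × 5.30% = 11.68%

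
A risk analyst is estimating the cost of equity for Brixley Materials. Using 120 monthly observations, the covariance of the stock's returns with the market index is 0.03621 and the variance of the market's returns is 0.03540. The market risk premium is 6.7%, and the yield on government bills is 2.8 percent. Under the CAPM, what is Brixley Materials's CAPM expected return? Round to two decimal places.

β = Cov(R_i, R_m) / Var(R_m) = 0.03621 / 0.03540 = 1.0229
E(R) = R_f + β × MRP = 2.8% + 1.0229 × 6.7% = 9.65%

9.65%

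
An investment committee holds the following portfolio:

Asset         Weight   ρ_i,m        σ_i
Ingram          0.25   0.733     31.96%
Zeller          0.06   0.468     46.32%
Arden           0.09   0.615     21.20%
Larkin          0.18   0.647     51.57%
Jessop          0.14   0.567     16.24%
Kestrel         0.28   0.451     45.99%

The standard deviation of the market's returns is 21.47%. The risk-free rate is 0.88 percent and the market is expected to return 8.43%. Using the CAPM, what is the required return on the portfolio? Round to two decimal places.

8.42%

β_Ingram = 0.733 × 31.96% / 21.47% = 1.0911
β_Zeller = 0.468 × 46.32% / 21.47% = 1.0097
β_Arden = 0.615 × 21.20% / 21.47% = 0.6073
β_Larkin = 0.647 × 51.57% / 21.47% = 1.5541
β_Jessop = 0.567 × 16.24% / 21.47% = 0.4289
β_Kestrel = 0.451 × 45.99% / 21.47% = 0.9661
β_P = Σ w_i β_i = 0.25×1.0911 + 0.06×1.0097 + 0.09×0.6073 + 0.18×1.5541 + 0.14×0.4289 + 0.28×0.9661 = 0.9983
MRP = 8.43% − 0.88% = 7.55%
E(R_P) = R_f + β_P × MRP = 0.88% + 0.9983 × 7.55% = 8.42%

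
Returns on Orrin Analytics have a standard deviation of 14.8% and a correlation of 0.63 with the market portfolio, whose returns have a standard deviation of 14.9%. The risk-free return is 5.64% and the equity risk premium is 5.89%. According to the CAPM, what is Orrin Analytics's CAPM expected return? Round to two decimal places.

β = ρ × σ_i / σ_m = 0.63 × 14.8% / 14.9% = 0.6258
E(R) = 5.64% + 0.6258 × 5.89% = 9.33%

9.33%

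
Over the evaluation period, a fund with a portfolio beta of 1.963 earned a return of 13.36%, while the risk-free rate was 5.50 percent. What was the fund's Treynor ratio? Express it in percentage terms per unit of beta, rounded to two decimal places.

4.00%

Treynor = (R_P − R_f) / β_P = (13.36% − 5.50%) / 1.9630 = 7.86% / 1.9630 = 4.00%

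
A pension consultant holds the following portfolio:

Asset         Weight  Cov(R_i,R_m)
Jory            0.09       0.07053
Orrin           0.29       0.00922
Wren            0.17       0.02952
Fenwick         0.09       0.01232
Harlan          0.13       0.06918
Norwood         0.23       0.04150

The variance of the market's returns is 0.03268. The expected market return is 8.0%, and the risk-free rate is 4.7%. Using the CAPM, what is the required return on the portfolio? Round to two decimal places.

8.10%

β_Jory = 0.07053 / 0.03268 = 2.1582
β_Orrin = 0.00922 / 0.03268 = 0.2821
β_Wren = 0.02952 / 0.03268 = 0.9033
β_Fenwick = 0.01232 / 0.03268 = 0.3770
β_Harlan = 0.06918 / 0.03268 = 2.1169
β_Norwood = 0.04150 / 0.03268 = 1.2699
β_P = Σ w_i β_i = 0.09×2.1582 + 0.29×0.2821 + 0.17×0.9033 + 0.09×0.3770 + 0.13×2.1169 + 0.23×1.2699 = 1.0308
MRP = 8.0% − 4.7% = 3.30%
E(R_P) = R_f + β_P × MRP = 4.7% + 1.0308 × 3.3% = 8.10%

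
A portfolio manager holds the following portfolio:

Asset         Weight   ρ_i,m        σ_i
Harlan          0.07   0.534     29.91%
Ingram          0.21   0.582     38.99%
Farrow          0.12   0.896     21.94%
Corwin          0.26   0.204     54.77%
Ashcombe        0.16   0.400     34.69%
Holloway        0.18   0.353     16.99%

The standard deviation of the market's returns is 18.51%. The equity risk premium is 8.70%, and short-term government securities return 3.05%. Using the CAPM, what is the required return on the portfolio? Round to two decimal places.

β_Harlan = 0.534 × 29.91% / 18.51% = 0.8629
β_Ingram = 0.582 × 38.99% / 18.51% = 1.2259
β_Farrow = 0.896 × 21.94% / 18.51% = 1.0620
β_Corwin = 0.204 × 54.77% / 18.51% = 0.6036
β_Ashcombe = 0.400 × 34.69% / 18.51% = 0.7496
β_Holloway = 0.353 × 16.99% / 18.51% = 0.3240
β_P = Σ w_i β_i = 0.07×0.8629 + 0.21×1.2259 + 0.12×1.0620 + 0.26×0.6036 + 0.16×0.7496 + 0.18×0.3240 = 0.7805
E(R_P) = R_f + β_P × MRP = 3.05% + 0.7805 × 8.70% = 9.84%

9.84%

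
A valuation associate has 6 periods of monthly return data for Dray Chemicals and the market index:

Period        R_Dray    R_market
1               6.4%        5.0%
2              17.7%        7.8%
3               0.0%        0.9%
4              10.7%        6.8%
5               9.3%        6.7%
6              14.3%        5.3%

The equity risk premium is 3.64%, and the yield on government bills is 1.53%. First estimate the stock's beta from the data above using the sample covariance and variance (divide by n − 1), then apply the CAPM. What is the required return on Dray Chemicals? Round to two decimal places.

9.41%

Mean R_i = (6.4 + 17.7 + 0.0 + 10.7 + 9.3 + 14.3) / 6 = 9.7333%
Mean R_m = (5.0 + 7.8 + 0.9 + 6.8 + 6.7 + 5.3) / 6 = 5.4167%
Σ(R_i − R̄_i)(R_m − R̄_m) = 64.5867  ⇒  Cov = 64.5867 / 5 = 12.9173
Σ(R_m − R̄_m)² = 29.8283  ⇒  Var(R_m) = 29.8283 / 5 = 5.9657
β = Cov / Var(R_m) = 12.9173 / 5.9657 = 2.1653
E(R) = R_f + β × MRP = 1.53% + 2.1653 × 3.64% = 9.41%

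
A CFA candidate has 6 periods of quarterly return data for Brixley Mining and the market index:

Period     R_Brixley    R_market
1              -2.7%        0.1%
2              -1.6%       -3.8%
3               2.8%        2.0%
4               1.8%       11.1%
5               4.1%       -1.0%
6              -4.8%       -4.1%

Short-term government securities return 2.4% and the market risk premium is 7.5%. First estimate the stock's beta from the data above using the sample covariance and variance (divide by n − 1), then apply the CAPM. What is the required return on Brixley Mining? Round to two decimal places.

4.67%

Mean R_i = (-2.7 − 1.6 + 2.8 + 1.8 + 4.1 − 4.8) / 6 = -0.0667%
Mean R_m = (0.1 − 3.8 + 2.0 + 11.1 − 1.0 − 4.1) / 6 = 0.7167%
Σ(R_i − R̄_i)(R_m − R̄_m) = 47.2567  ⇒  Cov = 47.2567 / 5 = 9.4513
Σ(R_m − R̄_m)² = 156.3883  ⇒  Var(R_m) = 156.3883 / 5 = 31.2777
β = Cov / Var(R_m) = 9.4513 / 31.2777 = 0.3022
E(R) = R_f + β × MRP = 2.4% + 0.3022 × 7.5% = 4.67%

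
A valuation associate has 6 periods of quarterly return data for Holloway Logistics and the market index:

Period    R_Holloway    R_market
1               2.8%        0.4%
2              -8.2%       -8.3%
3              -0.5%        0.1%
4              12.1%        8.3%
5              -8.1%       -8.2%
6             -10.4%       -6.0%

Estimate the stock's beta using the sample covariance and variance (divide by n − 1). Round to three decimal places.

Mean R_i = (2.8 − 8.2 − 0.5 + 12.1 − 8.1 − 10.4) / 6 = -2.0500%
Mean R_m = (0.4 − 8.3 + 0.1 + 8.3 − 8.2 − 6.0) / 6 = -2.2833%
Σ(R_i − R̄_i)(R_m − R̄_m) = 270.2950  ⇒  Cov = 270.2950 / 5 = 54.0590
Σ(R_m − R̄_m)² = 209.9083  ⇒  Var(R_m) = 209.9083 / 5 = 41.9817
β = Cov / Var(R_m) = 54.0590 / 41.9817 = 1.2877

1.288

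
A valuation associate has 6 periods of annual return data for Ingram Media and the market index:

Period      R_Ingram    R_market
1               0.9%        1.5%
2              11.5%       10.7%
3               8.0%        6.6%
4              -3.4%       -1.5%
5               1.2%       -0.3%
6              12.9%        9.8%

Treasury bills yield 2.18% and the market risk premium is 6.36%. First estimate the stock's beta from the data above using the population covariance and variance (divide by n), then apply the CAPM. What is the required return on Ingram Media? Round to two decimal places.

Mean R_i = (0.9 + 11.5 + 8.0 − 3.4 + 1.2 + 12.9) / 6 = 5.1833%
Mean R_m = (1.5 + 10.7 + 6.6 − 1.5 − 0.3 + 9.8) / 6 = 4.4667%
Σ(R_i − R̄_i)(R_m − R̄_m) = 169.4467  ⇒  Cov = 169.4467 / 6 = 28.2411
Σ(R_m − R̄_m)² = 138.9733  ⇒  Var(R_m) = 138.9733 / 6 = 23.1622
β = Cov / Var(R_m) = 28.2411 / 23.1622 = 1.2193
E(R) = R_f + β × MRP = 2.18% + 1.2193 × 6.36% = 9.93%

9.93%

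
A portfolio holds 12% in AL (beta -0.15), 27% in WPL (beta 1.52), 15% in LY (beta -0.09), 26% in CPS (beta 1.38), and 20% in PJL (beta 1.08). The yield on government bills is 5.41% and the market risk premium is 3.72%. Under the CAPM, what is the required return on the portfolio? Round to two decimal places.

β_P = Σ w_i β_i = 0.12×-0.15 + 0.27×1.52 + 0.15×-0.09 + 0.26×1.38 + 0.20×1.08 = 0.9537
E(R_P) = R_f + β_P × MRP = 5.41% + 0.9537 × 3.72% = 8.96%

8.96%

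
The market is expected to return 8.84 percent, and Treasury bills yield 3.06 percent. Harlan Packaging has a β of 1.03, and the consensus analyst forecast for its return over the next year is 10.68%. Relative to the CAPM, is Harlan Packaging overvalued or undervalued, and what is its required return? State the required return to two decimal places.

Undervalued; required return 9.01%

MRP = 8.84% − 3.06% = 5.78%
Required return = R_f + β·MRP = 3.06% + 1.03 × 5.78% = 9.01%
Forecast 10.68% > required 9.01% → the stock plots above the SML → undervalued.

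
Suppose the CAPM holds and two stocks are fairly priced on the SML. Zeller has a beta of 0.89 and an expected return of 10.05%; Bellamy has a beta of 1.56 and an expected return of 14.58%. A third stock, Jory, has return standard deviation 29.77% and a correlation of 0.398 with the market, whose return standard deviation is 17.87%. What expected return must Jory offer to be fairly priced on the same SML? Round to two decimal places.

8.52%

MRP = (14.58% − 10.05%) / (1.56 − 0.89) = 6.7612%
R_f = 10.05% − 0.89 × 6.7612% = 4.0325%
β_Jory = ρ·σ_i/σ_m = 0.398 × 29.77 / 17.87 = 0.6630
E(R_Jory) = R_f + β × MRP = 4.0325% + 0.6630 × 6.7612% = 8.52%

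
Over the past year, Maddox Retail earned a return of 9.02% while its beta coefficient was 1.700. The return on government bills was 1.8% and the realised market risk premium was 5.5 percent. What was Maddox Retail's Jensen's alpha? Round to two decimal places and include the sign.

CAPM benchmark = R_f + β(R_m − R_f) = 1.8% + 1.700 × 5.5% = 11.1500%
α = actual − benchmark = 9.02% − 11.1500% = -2.13%

-2.13%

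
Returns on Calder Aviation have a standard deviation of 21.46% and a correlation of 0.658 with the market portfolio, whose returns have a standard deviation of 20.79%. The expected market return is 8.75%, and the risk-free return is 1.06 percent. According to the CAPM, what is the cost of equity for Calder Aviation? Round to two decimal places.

β = ρ × σ_i / σ_m = 0.658 × 21.46% / 20.79% = 0.6792
MRP = 8.75% − 1.06% = 7.69%
E(R) = 1.06% + 0.6792 × 7.69% = 6.28%

6.28%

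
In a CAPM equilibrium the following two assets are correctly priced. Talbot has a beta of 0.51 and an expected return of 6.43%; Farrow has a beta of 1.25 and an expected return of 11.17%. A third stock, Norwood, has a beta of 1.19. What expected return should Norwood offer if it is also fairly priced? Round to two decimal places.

10.79%

MRP (SML slope) = (11.17% − 6.43%) / (1.25 − 0.51) = 4.74% / 0.74 = 6.4054%
R_f (intercept) = 6.43% − 0.51 × 6.4054% = 3.1632%
E(R_Norwood) = R_f + β × MRP = 3.1632% + 1.19 × 6.4054% = 10.79%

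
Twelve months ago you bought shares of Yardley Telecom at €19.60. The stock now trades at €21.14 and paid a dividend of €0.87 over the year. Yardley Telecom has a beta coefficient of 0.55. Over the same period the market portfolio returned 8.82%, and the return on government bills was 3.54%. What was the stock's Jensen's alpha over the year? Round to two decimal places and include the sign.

+5.85%

Realised HPR = (P1 + D1 − P0) / P0 = (21.14 + 0.87 − 19.60) / 19.60 = 2.41 / 19.60 = 12.2959%
MRP = 8.82% − 3.54% = 5.28%
CAPM required = R_f + β·MRP = 3.54% + 0.55 × 5.28% = 6.4440%
α = realised − required = 12.2959% − 6.4440% = +5.85%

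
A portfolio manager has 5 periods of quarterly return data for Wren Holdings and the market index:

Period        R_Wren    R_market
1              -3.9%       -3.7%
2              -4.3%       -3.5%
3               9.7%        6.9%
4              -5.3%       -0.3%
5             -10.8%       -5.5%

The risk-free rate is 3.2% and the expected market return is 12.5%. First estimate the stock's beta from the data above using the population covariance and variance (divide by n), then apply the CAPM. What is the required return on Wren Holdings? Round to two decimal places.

16.66%

Mean R_i = (-3.9 − 4.3 + 9.7 − 5.3 − 10.8) / 5 = -2.9200%
Mean R_m = (-3.7 − 3.5 + 6.9 − 0.3 − 5.5) / 5 = -1.2200%
Σ(R_i − R̄_i)(R_m − R̄_m) = 139.5880  ⇒  Cov = 139.5880 / 5 = 27.9176
Σ(R_m − R̄_m)² = 96.4480  ⇒  Var(R_m) = 96.4480 / 5 = 19.2896
β = Cov / Var(R_m) = 27.9176 / 19.2896 = 1.4473
MRP = 12.5% − 3.2% = 9.30%
E(R) = R_f + β × MRP = 3.2% + 1.4473 × 9.3% = 16.66%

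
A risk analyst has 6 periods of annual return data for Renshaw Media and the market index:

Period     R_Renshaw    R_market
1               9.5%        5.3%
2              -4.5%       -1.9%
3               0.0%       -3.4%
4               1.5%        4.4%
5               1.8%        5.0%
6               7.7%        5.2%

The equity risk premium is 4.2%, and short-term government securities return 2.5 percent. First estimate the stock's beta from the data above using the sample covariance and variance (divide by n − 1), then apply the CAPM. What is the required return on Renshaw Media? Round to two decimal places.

Mean R_i = (9.5 − 4.5 + 0.0 + 1.5 + 1.8 + 7.7) / 6 = 2.6667%
Mean R_m = (5.3 − 1.9 − 3.4 + 4.4 + 5.0 + 5.2) / 6 = 2.4333%
Σ(R_i − R̄_i)(R_m − R̄_m) = 75.6067  ⇒  Cov = 75.6067 / 5 = 15.1213
Σ(R_m − R̄_m)² = 79.1333  ⇒  Var(R_m) = 79.1333 / 5 = 15.8267
β = Cov / Var(R_m) = 15.1213 / 15.8267 = 0.9554
E(R) = R_f + β × MRP = 2.5% + 0.9554 × 4.2% = 6.51%

6.51%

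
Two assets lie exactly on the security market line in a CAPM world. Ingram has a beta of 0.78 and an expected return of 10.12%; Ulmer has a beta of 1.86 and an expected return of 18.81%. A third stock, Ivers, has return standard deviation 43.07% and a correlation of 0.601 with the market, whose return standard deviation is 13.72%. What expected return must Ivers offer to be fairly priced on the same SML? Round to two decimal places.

MRP = (18.81% − 10.12%) / (1.86 − 0.78) = 8.0463%
R_f = 10.12% − 0.78 × 8.0463% = 3.8439%
β_Ivers = ρ·σ_i/σ_m = 0.601 × 43.07 / 13.72 = 1.8867
E(R_Ivers) = R_f + β × MRP = 3.8439% + 1.8867 × 8.0463% = 19.02%

19.02%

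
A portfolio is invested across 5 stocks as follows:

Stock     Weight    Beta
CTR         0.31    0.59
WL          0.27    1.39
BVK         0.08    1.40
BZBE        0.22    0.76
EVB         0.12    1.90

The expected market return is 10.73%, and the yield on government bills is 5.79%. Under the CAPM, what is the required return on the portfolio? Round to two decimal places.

11.05%

β_P = Σ w_i β_i = 0.31×0.59 + 0.27×1.39 + 0.08×1.40 + 0.22×0.76 + 0.12×1.90 = 1.0654
MRP = 10.73% − 5.79% = 4.94%
E(R_P) = R_f + β_P × MRP = 5.79% + 1.0654 × 4.94% = 11.05%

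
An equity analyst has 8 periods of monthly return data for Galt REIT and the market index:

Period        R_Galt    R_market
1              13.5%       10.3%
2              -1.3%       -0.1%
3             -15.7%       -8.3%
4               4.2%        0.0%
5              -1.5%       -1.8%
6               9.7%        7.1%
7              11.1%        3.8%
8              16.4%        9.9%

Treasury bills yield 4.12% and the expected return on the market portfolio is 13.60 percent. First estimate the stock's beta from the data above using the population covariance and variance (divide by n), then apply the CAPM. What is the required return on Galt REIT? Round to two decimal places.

Mean R_i = (13.5 − 1.3 − 15.7 + 4.2 − 1.5 + 9.7 + 11.1 + 16.4) / 8 = 4.5500%
Mean R_m = (10.3 − 0.1 − 8.3 + 0.0 − 1.8 + 7.1 + 3.8 + 9.9) / 8 = 2.6125%
Σ(R_i − R̄_i)(R_m − R̄_m) = 450.5050  ⇒  Cov = 450.5050 / 8 = 56.3131
Σ(R_m − R̄_m)² = 286.4888  ⇒  Var(R_m) = 286.4888 / 8 = 35.8111
β = Cov / Var(R_m) = 56.3131 / 35.8111 = 1.5725
MRP = 13.60% − 4.12% = 9.48%
E(R) = R_f + β × MRP = 4.12% + 1.5725 × 9.48% = 19.03%

19.03%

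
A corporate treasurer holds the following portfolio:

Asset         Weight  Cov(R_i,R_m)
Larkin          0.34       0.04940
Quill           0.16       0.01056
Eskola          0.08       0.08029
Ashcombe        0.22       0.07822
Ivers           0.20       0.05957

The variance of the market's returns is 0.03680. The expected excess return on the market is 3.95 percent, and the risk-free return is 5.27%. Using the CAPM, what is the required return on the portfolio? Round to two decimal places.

β_Larkin = 0.04940 / 0.03680 = 1.3424
β_Quill = 0.01056 / 0.03680 = 0.2870
β_Eskola = 0.08029 / 0.03680 = 2.1818
β_Ashcombe = 0.07822 / 0.03680 = 2.1255
β_Ivers = 0.05957 / 0.03680 = 1.6188
β_P = Σ w_i β_i = 0.34×1.3424 + 0.16×0.2870 + 0.08×2.1818 + 0.22×2.1255 + 0.20×1.6188 = 1.4683
E(R_P) = R_f + β_P × MRP = 5.27% + 1.4683 × 3.95% = 11.07%

11.07%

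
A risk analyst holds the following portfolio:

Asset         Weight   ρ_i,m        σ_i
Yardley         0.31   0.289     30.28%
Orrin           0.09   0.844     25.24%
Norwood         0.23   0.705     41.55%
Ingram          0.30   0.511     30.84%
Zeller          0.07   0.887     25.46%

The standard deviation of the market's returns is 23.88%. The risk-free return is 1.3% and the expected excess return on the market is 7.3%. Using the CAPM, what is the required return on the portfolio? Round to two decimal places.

6.70%

β_Yardley = 0.289 × 30.28% / 23.88% = 0.3665
β_Orrin = 0.844 × 25.24% / 23.88% = 0.8921
β_Norwood = 0.705 × 41.55% / 23.88% = 1.2267
β_Ingram = 0.511 × 30.84% / 23.88% = 0.6599
β_Zeller = 0.887 × 25.46% / 23.88% = 0.9457
β_P = Σ w_i β_i = 0.31×0.3665 + 0.09×0.8921 + 0.23×1.2267 + 0.30×0.6599 + 0.07×0.9457 = 0.7402
E(R_P) = R_f + β_P × MRP = 1.3% + 0.7402 × 7.3% = 6.70%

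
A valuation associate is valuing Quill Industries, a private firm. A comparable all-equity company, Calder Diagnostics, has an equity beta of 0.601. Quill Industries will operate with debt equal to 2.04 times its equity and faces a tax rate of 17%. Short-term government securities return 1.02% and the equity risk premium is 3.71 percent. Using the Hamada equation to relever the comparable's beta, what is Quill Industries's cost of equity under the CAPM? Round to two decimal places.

7.03%

β_L = β_U × [1 + (1 − t)(D/E)] = 0.601 × [1 + (1 − 0.17) × 2.04]
    = 0.601 × [1 + 0.83 × 2.04] = 0.601 × 2.6932 = 1.6186
E(R) = R_f + β_L × MRP = 1.02% + 1.6186 × 3.71% = 7.03%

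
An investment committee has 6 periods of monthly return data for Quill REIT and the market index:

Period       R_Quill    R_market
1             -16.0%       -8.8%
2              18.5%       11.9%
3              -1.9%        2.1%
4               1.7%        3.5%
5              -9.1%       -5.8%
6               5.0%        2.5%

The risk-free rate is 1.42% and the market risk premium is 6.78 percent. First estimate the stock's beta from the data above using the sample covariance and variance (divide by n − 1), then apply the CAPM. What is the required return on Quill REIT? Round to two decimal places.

Mean R_i = (-16.0 + 18.5 − 1.9 + 1.7 − 9.1 + 5.0) / 6 = -0.3000%
Mean R_m = (-8.8 + 11.9 + 2.1 + 3.5 − 5.8 + 2.5) / 6 = 0.9000%
Σ(R_i − R̄_i)(R_m − R̄_m) = 429.8100  ⇒  Cov = 429.8100 / 5 = 85.9620
Σ(R_m − R̄_m)² = 270.7400  ⇒  Var(R_m) = 270.7400 / 5 = 54.1480
β = Cov / Var(R_m) = 85.9620 / 54.1480 = 1.5875
E(R) = R_f + β × MRP = 1.42% + 1.5875 × 6.78% = 12.18%

12.18%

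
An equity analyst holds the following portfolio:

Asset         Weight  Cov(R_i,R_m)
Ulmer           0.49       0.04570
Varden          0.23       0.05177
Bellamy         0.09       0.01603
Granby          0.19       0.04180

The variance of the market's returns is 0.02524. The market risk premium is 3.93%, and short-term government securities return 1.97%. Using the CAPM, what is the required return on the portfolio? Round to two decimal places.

β_Ulmer = 0.04570 / 0.02524 = 1.8106
β_Varden = 0.05177 / 0.02524 = 2.0511
β_Bellamy = 0.01603 / 0.02524 = 0.6351
β_Granby = 0.04180 / 0.02524 = 1.6561
β_P = Σ w_i β_i = 0.49×1.8106 + 0.23×2.0511 + 0.09×0.6351 + 0.19×1.6561 = 1.7308
E(R_P) = R_f + β_P × MRP = 1.97% + 1.7308 × 3.93% = 8.77%

8.77%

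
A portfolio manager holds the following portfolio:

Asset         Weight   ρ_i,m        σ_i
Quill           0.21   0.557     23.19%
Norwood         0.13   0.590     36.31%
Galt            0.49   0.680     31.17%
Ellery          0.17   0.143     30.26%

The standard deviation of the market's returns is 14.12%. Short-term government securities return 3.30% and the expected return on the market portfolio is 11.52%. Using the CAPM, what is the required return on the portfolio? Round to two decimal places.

β_Quill = 0.557 × 23.19% / 14.12% = 0.9148
β_Norwood = 0.590 × 36.31% / 14.12% = 1.5172
β_Galt = 0.680 × 31.17% / 14.12% = 1.5011
β_Ellery = 0.143 × 30.26% / 14.12% = 0.3065
β_P = Σ w_i β_i = 0.21×0.9148 + 0.13×1.5172 + 0.49×1.5011 + 0.17×0.3065 = 1.1770
MRP = 11.52% − 3.30% = 8.22%
E(R_P) = R_f + β_P × MRP = 3.30% + 1.1770 × 8.22% = 12.97%

12.97%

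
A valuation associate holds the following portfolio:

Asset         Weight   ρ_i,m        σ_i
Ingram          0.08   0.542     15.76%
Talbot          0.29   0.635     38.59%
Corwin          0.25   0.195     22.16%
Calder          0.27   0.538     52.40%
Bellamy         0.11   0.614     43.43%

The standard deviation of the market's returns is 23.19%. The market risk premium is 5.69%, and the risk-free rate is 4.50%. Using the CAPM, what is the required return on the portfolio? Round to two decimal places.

9.26%

β_Ingram = 0.542 × 15.76% / 23.19% = 0.3683
β_Talbot = 0.635 × 38.59% / 23.19% = 1.0567
β_Corwin = 0.195 × 22.16% / 23.19% = 0.1863
β_Calder = 0.538 × 52.40% / 23.19% = 1.2157
β_Bellamy = 0.614 × 43.43% / 23.19% = 1.1499
β_P = Σ w_i β_i = 0.08×0.3683 + 0.29×1.0567 + 0.25×0.1863 + 0.27×1.2157 + 0.11×1.1499 = 0.8372
E(R_P) = R_f + β_P × MRP = 4.50% + 0.8372 × 5.69% = 9.26%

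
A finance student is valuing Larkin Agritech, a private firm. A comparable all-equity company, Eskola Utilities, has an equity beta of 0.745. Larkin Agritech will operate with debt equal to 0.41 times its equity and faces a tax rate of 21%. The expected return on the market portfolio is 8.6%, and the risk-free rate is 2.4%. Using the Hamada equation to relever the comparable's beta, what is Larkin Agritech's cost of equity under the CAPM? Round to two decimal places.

β_L = β_U × [1 + (1 − t)(D/E)] = 0.745 × [1 + (1 − 0.21) × 0.41]
    = 0.745 × [1 + 0.79 × 0.41] = 0.745 × 1.3239 = 0.9863
MRP = 8.6% − 2.4% = 6.20%
E(R) = R_f + β_L × MRP = 2.4% + 0.9863 × 6.2% = 8.52%

8.52%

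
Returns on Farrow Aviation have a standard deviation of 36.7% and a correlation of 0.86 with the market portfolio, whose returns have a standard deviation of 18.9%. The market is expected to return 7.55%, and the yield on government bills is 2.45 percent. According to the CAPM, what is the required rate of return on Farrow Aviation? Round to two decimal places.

β = ρ × σ_i / σ_m = 0.86 × 36.7% / 18.9% = 1.6699
MRP = 7.55% − 2.45% = 5.10%
E(R) = 2.45% + 1.6699 × 5.10% = 10.97%

10.97%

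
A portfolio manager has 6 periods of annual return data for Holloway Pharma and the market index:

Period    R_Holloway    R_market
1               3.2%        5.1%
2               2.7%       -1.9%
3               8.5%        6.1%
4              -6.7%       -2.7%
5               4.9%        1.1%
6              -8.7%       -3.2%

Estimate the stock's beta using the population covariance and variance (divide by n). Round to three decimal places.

1.356

Mean R_i = (3.2 + 2.7 + 8.5 − 6.7 + 4.9 − 8.7) / 6 = 0.6500%
Mean R_m = (5.1 − 1.9 + 6.1 − 2.7 + 1.1 − 3.2) / 6 = 0.7500%
Σ(R_i − R̄_i)(R_m − R̄_m) = 111.4350  ⇒  Cov = 111.4350 / 6 = 18.5725
Σ(R_m − R̄_m)² = 82.1950  ⇒  Var(R_m) = 82.1950 / 6 = 13.6992
β = Cov / Var(R_m) = 18.5725 / 13.6992 = 1.3557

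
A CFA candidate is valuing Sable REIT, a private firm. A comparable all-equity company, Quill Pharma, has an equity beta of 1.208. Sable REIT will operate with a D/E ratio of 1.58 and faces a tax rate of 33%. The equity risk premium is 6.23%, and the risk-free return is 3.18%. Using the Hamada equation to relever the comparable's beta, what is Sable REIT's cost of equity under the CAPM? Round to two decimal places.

18.67%

β_L = β_U × [1 + (1 − t)(D/E)] = 1.208 × [1 + (1 − 0.33) × 1.58]
    = 1.208 × [1 + 0.67 × 1.58] = 1.208 × 2.0586 = 2.4868
E(R) = R_f + β_L × MRP = 3.18% + 2.4868 × 6.23% = 18.67%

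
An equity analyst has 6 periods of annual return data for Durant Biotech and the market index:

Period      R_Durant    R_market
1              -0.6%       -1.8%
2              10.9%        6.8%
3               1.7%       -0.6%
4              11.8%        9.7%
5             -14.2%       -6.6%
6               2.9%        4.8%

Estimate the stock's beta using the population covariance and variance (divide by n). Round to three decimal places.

Mean R_i = (-0.6 + 10.9 + 1.7 + 11.8 − 14.2 + 2.9) / 6 = 2.0833%
Mean R_m = (-1.8 + 6.8 − 0.6 + 9.7 − 6.6 + 4.8) / 6 = 2.0500%
Σ(R_i − R̄_i)(R_m − R̄_m) = 270.6550  ⇒  Cov = 270.6550 / 6 = 45.1092
Σ(R_m − R̄_m)² = 185.3150  ⇒  Var(R_m) = 185.3150 / 6 = 30.8858
β = Cov / Var(R_m) = 45.1092 / 30.8858 = 1.4605

1.461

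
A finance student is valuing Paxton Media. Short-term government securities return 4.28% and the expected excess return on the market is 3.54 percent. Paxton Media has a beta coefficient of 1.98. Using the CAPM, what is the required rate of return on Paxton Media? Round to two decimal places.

11.29%

E(R) = R_f + β × MRP = 4.28% + 1.98 × 3.54% = 11.29%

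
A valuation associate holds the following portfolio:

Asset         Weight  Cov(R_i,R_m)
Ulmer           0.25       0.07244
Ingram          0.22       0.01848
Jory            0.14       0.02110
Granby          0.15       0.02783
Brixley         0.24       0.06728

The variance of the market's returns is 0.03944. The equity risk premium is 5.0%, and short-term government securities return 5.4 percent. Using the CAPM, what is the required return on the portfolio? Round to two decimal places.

11.16%

β_Ulmer = 0.07244 / 0.03944 = 1.8367
β_Ingram = 0.01848 / 0.03944 = 0.4686
β_Jory = 0.02110 / 0.03944 = 0.5350
β_Granby = 0.02783 / 0.03944 = 0.7056
β_Brixley = 0.06728 / 0.03944 = 1.7059
β_P = Σ w_i β_i = 0.25×1.8367 + 0.22×0.4686 + 0.14×0.5350 + 0.15×0.7056 + 0.24×1.7059 = 1.1524
E(R_P) = R_f + β_P × MRP = 5.4% + 1.1524 × 5.0% = 11.16%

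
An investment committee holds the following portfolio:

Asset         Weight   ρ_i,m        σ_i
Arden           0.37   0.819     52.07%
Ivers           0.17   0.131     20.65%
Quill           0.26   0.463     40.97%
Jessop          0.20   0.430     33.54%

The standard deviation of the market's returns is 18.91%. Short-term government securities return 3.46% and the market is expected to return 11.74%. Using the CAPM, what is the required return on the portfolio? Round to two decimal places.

β_Arden = 0.819 × 52.07% / 18.91% = 2.2552
β_Ivers = 0.131 × 20.65% / 18.91% = 0.1431
β_Quill = 0.463 × 40.97% / 18.91% = 1.0031
β_Jessop = 0.430 × 33.54% / 18.91% = 0.7627
β_P = Σ w_i β_i = 0.37×2.2552 + 0.17×0.1431 + 0.26×1.0031 + 0.20×0.7627 = 1.2721
MRP = 11.74% − 3.46% = 8.28%
E(R_P) = R_f + β_P × MRP = 3.46% + 1.2721 × 8.28% = 13.99%

13.99%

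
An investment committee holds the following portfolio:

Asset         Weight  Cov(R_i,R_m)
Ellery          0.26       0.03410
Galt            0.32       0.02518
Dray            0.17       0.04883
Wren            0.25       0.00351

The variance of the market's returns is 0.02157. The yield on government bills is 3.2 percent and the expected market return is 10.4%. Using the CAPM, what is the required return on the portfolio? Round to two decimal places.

β_Ellery = 0.03410 / 0.02157 = 1.5809
β_Galt = 0.02518 / 0.02157 = 1.1674
β_Dray = 0.04883 / 0.02157 = 2.2638
β_Wren = 0.00351 / 0.02157 = 0.1627
β_P = Σ w_i β_i = 0.26×1.5809 + 0.32×1.1674 + 0.17×2.2638 + 0.25×0.1627 = 1.2101
MRP = 10.4% − 3.2% = 7.20%
E(R_P) = R_f + β_P × MRP = 3.2% + 1.2101 × 7.2% = 11.91%

11.91%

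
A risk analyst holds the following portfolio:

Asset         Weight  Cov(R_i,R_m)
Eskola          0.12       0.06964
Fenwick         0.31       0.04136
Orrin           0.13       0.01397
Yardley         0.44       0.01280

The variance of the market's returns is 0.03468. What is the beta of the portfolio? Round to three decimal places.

β_Eskola = 0.06964 / 0.03468 = 2.0081
β_Fenwick = 0.04136 / 0.03468 = 1.1926
β_Orrin = 0.01397 / 0.03468 = 0.4028
β_Yardley = 0.01280 / 0.03468 = 0.3691
β_P = Σ w_i β_i = 0.12×2.0081 + 0.31×1.1926 + 0.13×0.4028 + 0.44×0.3691 = 0.8254

0.825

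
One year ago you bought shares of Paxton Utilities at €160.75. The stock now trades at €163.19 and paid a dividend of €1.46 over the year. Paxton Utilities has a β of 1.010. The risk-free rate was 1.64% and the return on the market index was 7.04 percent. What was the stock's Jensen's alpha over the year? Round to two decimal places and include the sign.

-4.67%

Realised HPR = (P1 + D1 − P0) / P0 = (163.19 + 1.46 − 160.75) / 160.75 = 3.90 / 160.75 = 2.4261%
MRP = 7.04% − 1.64% = 5.40%
CAPM required = R_f + β·MRP = 1.64% + 1.010 × 5.40% = 7.09400%
α = realised − required = 2.4261% − 7.09400% = -4.67%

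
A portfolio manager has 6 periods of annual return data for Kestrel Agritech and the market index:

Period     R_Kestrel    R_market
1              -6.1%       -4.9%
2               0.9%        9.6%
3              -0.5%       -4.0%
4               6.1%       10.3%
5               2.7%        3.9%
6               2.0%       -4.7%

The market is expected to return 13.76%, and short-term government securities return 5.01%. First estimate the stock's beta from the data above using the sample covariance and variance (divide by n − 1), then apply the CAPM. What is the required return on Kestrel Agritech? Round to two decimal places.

Mean R_i = (-6.1 + 0.9 − 0.5 + 6.1 + 2.7 + 2.0) / 6 = 0.8500%
Mean R_m = (-4.9 + 9.6 − 4.0 + 10.3 + 3.9 − 4.7) / 6 = 1.7000%
Σ(R_i − R̄_i)(R_m − R̄_m) = 95.8200  ⇒  Cov = 95.8200 / 5 = 19.1640
Σ(R_m − R̄_m)² = 258.2200  ⇒  Var(R_m) = 258.2200 / 5 = 51.6440
β = Cov / Var(R_m) = 19.1640 / 51.6440 = 0.3711
MRP = 13.76% − 5.01% = 8.75%
E(R) = R_f + β × MRP = 5.01% + 0.3711 × 8.75% = 8.26%

8.26%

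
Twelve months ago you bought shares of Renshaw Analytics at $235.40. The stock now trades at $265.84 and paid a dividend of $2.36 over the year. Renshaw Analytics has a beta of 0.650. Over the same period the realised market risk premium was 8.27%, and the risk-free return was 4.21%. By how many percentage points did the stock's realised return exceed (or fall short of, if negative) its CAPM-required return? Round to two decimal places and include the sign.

+4.35%

Realised HPR = (P1 + D1 − P0) / P0 = (265.84 + 2.36 − 235.40) / 235.40 = 32.80 / 235.40 = 13.9337%
CAPM required = R_f + β·MRP = 4.21% + 0.650 × 8.27% = 9.58550%
α = realised − required = 13.9337% − 9.58550% = +4.35%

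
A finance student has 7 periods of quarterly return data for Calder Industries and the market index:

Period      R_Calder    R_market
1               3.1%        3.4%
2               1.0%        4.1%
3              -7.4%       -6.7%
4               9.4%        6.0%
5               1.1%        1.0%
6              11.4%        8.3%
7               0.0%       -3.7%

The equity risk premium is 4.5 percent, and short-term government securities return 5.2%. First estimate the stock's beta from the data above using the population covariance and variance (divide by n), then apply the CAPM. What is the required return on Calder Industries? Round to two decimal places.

10.03%

Mean R_i = (3.1 + 1.0 − 7.4 + 9.4 + 1.1 + 11.4 + 0.0) / 7 = 2.6571%
Mean R_m = (3.4 + 4.1 − 6.7 + 6.0 + 1.0 + 8.3 − 3.7) / 7 = 1.7714%
Σ(R_i − R̄_i)(R_m − R̄_m) = 183.3914  ⇒  Cov = 183.3914 / 7 = 26.1988
Σ(R_m − R̄_m)² = 170.8743  ⇒  Var(R_m) = 170.8743 / 7 = 24.4106
β = Cov / Var(R_m) = 26.1988 / 24.4106 = 1.0733
E(R) = R_f + β × MRP = 5.2% + 1.0733 × 4.5% = 10.03%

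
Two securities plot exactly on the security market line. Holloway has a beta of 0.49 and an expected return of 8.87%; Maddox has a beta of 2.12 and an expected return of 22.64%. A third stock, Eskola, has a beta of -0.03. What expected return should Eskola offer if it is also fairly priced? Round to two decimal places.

MRP (SML slope) = (22.64% − 8.87%) / (2.12 − 0.49) = 13.77% / 1.63 = 8.4479%
R_f (intercept) = 8.87% − 0.49 × 8.4479% = 4.7305%
E(R_Eskola) = R_f + β × MRP = 4.7305% + -0.03 × 8.4479% = 4.48%

4.48%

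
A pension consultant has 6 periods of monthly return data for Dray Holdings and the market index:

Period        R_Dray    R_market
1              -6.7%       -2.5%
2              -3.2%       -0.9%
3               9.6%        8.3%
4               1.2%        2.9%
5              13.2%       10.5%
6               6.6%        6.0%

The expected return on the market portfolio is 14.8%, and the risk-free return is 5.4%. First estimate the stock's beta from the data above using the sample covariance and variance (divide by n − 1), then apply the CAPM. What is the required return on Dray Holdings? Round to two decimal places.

19.42%

Mean R_i = (-6.7 − 3.2 + 9.6 + 1.2 + 13.2 + 6.6) / 6 = 3.4500%
Mean R_m = (-2.5 − 0.9 + 8.3 + 2.9 + 10.5 + 6.0) / 6 = 4.0500%
Σ(R_i − R̄_i)(R_m − R̄_m) = 197.1550  ⇒  Cov = 197.1550 / 5 = 39.4310
Σ(R_m − R̄_m)² = 132.1950  ⇒  Var(R_m) = 132.1950 / 5 = 26.4390
β = Cov / Var(R_m) = 39.4310 / 26.4390 = 1.4914
MRP = 14.8% − 5.4% = 9.40%
E(R) = R_f + β × MRP = 5.4% + 1.4914 × 9.4% = 19.42%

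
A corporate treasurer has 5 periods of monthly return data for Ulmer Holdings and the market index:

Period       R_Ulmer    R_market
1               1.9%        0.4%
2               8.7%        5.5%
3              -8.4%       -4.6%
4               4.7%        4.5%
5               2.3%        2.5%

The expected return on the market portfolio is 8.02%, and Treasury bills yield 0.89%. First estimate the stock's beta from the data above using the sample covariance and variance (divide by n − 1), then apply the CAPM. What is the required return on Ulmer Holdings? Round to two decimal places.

11.86%

Mean R_i = (1.9 + 8.7 − 8.4 + 4.7 + 2.3) / 5 = 1.8400%
Mean R_m = (0.4 + 5.5 − 4.6 + 4.5 + 2.5) / 5 = 1.6600%
Σ(R_i − R̄_i)(R_m − R̄_m) = 98.8780  ⇒  Cov = 98.8780 / 4 = 24.7195
Σ(R_m − R̄_m)² = 64.2920  ⇒  Var(R_m) = 64.2920 / 4 = 16.0730
β = Cov / Var(R_m) = 24.7195 / 16.0730 = 1.5380
MRP = 8.02% − 0.89% = 7.13%
E(R) = R_f + β × MRP = 0.89% + 1.5380 × 7.13% = 11.86%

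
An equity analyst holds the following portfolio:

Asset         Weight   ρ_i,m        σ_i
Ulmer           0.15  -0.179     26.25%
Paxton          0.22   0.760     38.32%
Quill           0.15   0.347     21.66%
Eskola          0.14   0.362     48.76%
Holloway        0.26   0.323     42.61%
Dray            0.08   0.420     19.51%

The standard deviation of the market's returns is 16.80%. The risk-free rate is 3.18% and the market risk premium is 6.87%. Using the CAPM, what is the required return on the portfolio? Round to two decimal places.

β_Ulmer = -0.179 × 26.25% / 16.80% = -0.2797
β_Paxton = 0.760 × 38.32% / 16.80% = 1.7335
β_Quill = 0.347 × 21.66% / 16.80% = 0.4474
β_Eskola = 0.362 × 48.76% / 16.80% = 1.0507
β_Holloway = 0.323 × 42.61% / 16.80% = 0.8192
β_Dray = 0.420 × 19.51% / 16.80% = 0.4878
β_P = Σ w_i β_i = 0.15×-0.2797 + 0.22×1.7335 + 0.15×0.4474 + 0.14×1.0507 + 0.26×0.8192 + 0.08×0.4878 = 0.8056
E(R_P) = R_f + β_P × MRP = 3.18% + 0.8056 × 6.87% = 8.71%

8.71%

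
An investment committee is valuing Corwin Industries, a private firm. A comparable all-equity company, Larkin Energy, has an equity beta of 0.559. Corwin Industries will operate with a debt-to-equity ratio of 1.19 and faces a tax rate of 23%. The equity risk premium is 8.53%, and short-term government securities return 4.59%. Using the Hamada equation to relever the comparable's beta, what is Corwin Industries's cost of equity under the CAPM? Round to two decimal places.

13.73%

β_L = β_U × [1 + (1 − t)(D/E)] = 0.559 × [1 + (1 − 0.23) × 1.19]
    = 0.559 × [1 + 0.77 × 1.19] = 0.559 × 1.9163 = 1.0712
E(R) = R_f + β_L × MRP = 4.59% + 1.0712 × 8.53% = 13.73%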